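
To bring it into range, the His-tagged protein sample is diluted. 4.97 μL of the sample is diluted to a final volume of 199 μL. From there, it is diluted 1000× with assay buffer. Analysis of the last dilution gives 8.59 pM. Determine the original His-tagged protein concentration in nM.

344 nM

Overall dilution factor = 40.04 × 1000 = 4.00 × 10⁴.
Original = 8.59 pM × 4.00 × 10⁴ = 3.44 × 10⁵ pM = 344 nM.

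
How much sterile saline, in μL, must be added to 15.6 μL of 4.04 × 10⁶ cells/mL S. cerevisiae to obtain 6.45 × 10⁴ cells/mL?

962 μL

V₂ = C₁V₁/C₂ = 4.04 × 10⁶ × 15.6 / 6.45 × 10⁴ = 977 μL.
Diluent to add = V₂ − V₁ = 977 − 15.6 = 962 μL.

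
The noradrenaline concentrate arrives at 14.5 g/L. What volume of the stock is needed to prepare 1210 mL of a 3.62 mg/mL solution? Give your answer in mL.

3.62 mg/mL = 3.62 g/L.
V₁ = C₂V₂/C₁ = 3.62 × 1210 / 14.5 = 302 mL.

302 mL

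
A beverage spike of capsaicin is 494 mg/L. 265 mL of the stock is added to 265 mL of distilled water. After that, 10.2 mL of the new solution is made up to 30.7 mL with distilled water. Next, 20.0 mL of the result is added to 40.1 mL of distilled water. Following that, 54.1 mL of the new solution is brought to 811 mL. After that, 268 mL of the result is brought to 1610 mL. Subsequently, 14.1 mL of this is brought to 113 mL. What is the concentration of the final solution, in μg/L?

37.8 μg/L

Overall dilution factor = 2 × 3.010 × 3.005 × 14.99 × 6.007 × 8.014 = 1.31 × 10⁴.
494 mg/L / 1.31 × 10⁴ = 0.0378 mg/L = 37.8 μg/L.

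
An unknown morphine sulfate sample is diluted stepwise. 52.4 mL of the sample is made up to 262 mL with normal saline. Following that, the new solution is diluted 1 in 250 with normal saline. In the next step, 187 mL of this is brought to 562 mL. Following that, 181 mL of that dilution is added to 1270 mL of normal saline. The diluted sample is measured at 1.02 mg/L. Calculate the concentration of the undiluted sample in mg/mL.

30.7 mg/mL

Overall dilution factor = 5 × 250 × 3.005 × 8.017 = 3.01 × 10⁴.
Original = 1.02 mg/L × 3.01 × 10⁴ = 3.07 × 10⁴ mg/L = 30.7 mg/mL.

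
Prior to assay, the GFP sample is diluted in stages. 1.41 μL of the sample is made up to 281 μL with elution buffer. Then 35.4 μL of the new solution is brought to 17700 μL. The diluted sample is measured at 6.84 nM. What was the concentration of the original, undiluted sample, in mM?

0.682 mM

Overall dilution factor = 199.3 × 500 = 9.96 × 10⁴.
Original = 6.84 nM × 9.96 × 10⁴ = 6.82 × 10⁵ nM = 0.682 mM.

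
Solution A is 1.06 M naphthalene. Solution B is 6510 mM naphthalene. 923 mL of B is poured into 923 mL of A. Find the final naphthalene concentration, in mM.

3780 mM

C_B = 6510 mM = 6.51 M.
C_mix = (C_A·V_A + C_B·V_B)/(V_A + V_B) = (1.06×923 + 6.51×923) / 1846 = 3.78 M = 3780 mM.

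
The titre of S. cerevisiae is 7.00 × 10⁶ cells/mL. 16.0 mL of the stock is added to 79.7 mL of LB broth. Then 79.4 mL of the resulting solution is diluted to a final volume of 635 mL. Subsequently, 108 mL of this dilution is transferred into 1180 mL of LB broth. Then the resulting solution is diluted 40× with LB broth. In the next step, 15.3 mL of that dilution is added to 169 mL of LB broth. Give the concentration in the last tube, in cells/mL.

Overall dilution factor = 5.981 × 7.997 × 11.93 × 40 × 12.05 = 2.75 × 10⁵.
7.00 × 10⁶ cells/mL / 2.75 × 10⁵ = 25.5 cells/mL.

25.5 cells/mL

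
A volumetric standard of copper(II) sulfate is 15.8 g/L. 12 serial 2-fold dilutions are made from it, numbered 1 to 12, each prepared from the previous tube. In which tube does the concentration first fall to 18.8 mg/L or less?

tube 10

Tube n has concentration 15.8 g/L / 2ⁿ.
Need 2ⁿ ≥ 15.8 g/L / 18.8 mg/L = 840, so n ≥ 9.71.
First such tube: n = 10.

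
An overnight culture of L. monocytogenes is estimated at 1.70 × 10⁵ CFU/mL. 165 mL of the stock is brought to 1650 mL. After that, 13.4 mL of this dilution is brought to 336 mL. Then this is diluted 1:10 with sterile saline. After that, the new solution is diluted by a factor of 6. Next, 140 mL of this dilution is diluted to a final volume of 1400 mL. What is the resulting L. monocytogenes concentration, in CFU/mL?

Overall dilution factor = 10 × 25.07 × 10 × 6 × 10 = 1.50 × 10⁵.
1.70 × 10⁵ CFU/mL / 1.50 × 10⁵ = 1.13 CFU/mL.

1.13 CFU/mL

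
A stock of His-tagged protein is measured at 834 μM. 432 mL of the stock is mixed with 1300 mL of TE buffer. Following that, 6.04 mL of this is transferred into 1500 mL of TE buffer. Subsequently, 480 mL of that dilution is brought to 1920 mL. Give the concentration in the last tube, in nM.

Overall dilution factor = 4.009 × 249.3 × 4 = 3999.
834 μM / 3999 = 0.209 μM = 209 nM.

209 nM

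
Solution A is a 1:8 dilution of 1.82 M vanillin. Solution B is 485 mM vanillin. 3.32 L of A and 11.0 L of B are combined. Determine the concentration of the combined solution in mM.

C_A = 1.82 M / 8 = 0.228 M.
C_B = 485 mM = 0.485 M.
C_mix = (C_A·V_A + C_B·V_B)/(V_A + V_B) = (0.228×3.32 + 0.485×11.0) / 14.32 = 0.425 M = 425 mM.

425 mM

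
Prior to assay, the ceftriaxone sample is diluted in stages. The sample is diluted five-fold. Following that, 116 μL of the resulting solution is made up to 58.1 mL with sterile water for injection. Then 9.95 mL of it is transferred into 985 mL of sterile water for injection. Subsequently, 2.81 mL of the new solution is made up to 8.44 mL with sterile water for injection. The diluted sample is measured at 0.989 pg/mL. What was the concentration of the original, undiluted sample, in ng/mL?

744 ng/mL

Overall dilution factor = 5 × 500.9 × 99.99 × 3.004 = 7.52 × 10⁵.
Original = 0.989 pg/mL × 7.52 × 10⁵ = 7.44 × 10⁵ pg/mL = 744 ng/mL.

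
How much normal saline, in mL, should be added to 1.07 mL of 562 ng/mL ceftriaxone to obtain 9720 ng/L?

60.8 mL

9720 ng/L = 9.72 ng/mL.
V₂ = C₁V₁/C₂ = 562 × 1.07 / 9.72 = 61.9 mL.
Diluent to add = V₂ − V₁ = 61.9 − 1.07 = 60.8 mL.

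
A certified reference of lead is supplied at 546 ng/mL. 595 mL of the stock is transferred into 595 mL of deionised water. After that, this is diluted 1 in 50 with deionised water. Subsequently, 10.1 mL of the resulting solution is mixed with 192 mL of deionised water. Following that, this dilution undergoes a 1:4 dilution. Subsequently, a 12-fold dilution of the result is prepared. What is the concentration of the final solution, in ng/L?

Overall dilution factor = 2 × 50 × 20.01 × 4 × 12 = 9.60 × 10⁴.
546 ng/mL / 9.60 × 10⁴ = 5.68 × 10⁻³ ng/mL = 5.68 ng/L.

5.68 ng/L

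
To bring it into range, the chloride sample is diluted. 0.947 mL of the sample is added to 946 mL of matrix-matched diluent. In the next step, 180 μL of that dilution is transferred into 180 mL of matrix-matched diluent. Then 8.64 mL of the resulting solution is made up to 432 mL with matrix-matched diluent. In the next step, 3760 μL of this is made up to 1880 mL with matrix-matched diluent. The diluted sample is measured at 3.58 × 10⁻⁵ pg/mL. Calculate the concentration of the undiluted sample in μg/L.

Overall dilution factor = 999.9 × 1001 × 50 × 500 = 2.50 × 10¹⁰.
Original = 3.58 × 10⁻⁵ pg/mL × 2.50 × 10¹⁰ = 8.96 × 10⁵ pg/mL = 896 μg/L.

896 μg/L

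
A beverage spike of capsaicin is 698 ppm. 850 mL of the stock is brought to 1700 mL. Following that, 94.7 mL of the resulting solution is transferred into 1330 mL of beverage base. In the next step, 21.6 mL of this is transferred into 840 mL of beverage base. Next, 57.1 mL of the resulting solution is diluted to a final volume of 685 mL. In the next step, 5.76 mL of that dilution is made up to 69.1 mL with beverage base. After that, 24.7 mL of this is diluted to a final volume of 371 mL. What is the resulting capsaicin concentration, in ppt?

Overall dilution factor = 2 × 15.04 × 39.89 × 12.00 × 12.00 × 15.02 = 2.59 × 10⁶.
698 ppm / 2.59 × 10⁶ = 2.69 × 10⁻⁴ ppm = 269 ppt.

269 ppt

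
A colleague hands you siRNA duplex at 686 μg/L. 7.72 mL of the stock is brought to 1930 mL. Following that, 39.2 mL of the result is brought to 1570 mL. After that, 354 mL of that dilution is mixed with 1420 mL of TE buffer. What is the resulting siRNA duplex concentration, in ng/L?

Overall dilution factor = 250 × 40.05 × 5.011 = 5.02 × 10⁴.
686 μg/L / 5.02 × 10⁴ = 0.0137 μg/L = 13.7 ng/L.

13.7 ng/L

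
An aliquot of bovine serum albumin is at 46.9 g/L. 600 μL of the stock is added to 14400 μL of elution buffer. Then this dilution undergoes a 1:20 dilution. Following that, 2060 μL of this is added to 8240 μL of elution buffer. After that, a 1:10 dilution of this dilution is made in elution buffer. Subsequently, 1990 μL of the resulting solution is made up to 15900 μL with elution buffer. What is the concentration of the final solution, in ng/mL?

Overall dilution factor = 25 × 20 × 5 × 10 × 7.990 = 2.00 × 10⁵.
46.9 g/L / 2.00 × 10⁵ = 2.35 × 10⁻⁴ g/L = 235 ng/mL.

235 ng/mL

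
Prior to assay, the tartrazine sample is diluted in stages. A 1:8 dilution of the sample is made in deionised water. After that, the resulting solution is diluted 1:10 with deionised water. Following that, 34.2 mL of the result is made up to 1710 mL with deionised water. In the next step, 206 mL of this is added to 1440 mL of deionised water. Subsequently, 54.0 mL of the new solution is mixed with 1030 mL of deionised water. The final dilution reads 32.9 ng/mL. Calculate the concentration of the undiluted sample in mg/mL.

21.1 mg/mL

Overall dilution factor = 8 × 10 × 50 × 7.990 × 20.07 = 6.42 × 10⁵.
Original = 32.9 ng/mL × 6.42 × 10⁵ = 2.11 × 10⁷ ng/mL = 21.1 mg/mL.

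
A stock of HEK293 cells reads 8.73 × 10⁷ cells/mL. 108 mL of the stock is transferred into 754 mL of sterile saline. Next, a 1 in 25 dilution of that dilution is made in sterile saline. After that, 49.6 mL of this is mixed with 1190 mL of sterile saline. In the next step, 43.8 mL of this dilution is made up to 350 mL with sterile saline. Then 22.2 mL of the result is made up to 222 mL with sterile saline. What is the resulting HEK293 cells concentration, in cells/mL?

219 cells/mL

Overall dilution factor = 7.981 × 25 × 24.99 × 7.991 × 10 = 3.98 × 10⁵.
8.73 × 10⁷ cells/mL / 3.98 × 10⁵ = 219 cells/mL.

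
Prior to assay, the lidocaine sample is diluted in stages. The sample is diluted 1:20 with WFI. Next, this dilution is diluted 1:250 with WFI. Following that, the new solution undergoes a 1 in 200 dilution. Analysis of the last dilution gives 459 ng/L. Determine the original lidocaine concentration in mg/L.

Overall dilution factor = 20 × 250 × 200 = 1.00 × 10⁶.
Original = 459 ng/L × 1.00 × 10⁶ = 4.59 × 10⁸ ng/L = 459 mg/L.

459 mg/L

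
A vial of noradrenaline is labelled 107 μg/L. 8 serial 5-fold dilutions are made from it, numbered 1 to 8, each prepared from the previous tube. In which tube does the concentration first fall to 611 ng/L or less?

Tube n has concentration 107 μg/L / 5ⁿ.
Need 5ⁿ ≥ 107 μg/L / 611 ng/L = 175, so n ≥ 3.21.
First such tube: n = 4.

tube 4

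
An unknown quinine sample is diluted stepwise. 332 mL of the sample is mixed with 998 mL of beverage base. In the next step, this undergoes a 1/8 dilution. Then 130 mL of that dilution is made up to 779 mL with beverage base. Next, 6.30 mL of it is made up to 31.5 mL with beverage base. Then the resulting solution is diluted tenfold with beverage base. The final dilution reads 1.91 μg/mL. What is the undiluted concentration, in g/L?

18.3 g/L

Overall dilution factor = 4.006 × 8 × 5.992 × 5 × 10 = 9602.
Original = 1.91 μg/mL × 9602 = 1.83 × 10⁴ μg/mL = 18.3 g/L.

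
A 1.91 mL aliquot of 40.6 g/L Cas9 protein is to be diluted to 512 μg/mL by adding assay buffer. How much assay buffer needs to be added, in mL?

150 mL

512 μg/mL = 0.512 g/L.
V₂ = C₁V₁/C₂ = 40.6 × 1.91 / 0.512 = 151 mL.
Diluent to add = V₂ − V₁ = 151 − 1.91 = 150 mL.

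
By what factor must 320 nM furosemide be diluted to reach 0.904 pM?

Factor = C₀/C_target = 320 nM / 0.904 pM = 3.54 × 10⁵.

3.54 × 10⁵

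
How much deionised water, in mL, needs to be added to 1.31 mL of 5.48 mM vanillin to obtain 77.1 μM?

91.8 mL

77.1 μM = 0.0771 mM.
V₂ = C₁V₁/C₂ = 5.48 × 1.31 / 0.0771 = 93.1 mL.
Diluent to add = V₂ − V₁ = 93.1 − 1.31 = 91.8 mL.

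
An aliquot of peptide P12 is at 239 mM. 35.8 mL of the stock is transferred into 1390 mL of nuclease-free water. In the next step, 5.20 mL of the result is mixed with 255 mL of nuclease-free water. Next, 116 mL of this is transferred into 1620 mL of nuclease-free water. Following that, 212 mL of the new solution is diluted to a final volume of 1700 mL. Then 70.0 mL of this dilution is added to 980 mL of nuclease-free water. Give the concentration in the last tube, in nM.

66.6 nM

Overall dilution factor = 39.83 × 50.04 × 14.97 × 8.019 × 15 = 3.59 × 10⁶.
239 mM / 3.59 × 10⁶ = 6.66 × 10⁻⁵ mM = 66.6 nM.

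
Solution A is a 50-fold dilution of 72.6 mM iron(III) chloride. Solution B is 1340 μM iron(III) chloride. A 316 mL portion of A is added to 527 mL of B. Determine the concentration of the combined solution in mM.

1.38 mM

C_A = 72.6 mM / 50 = 1.45 mM.
C_B = 1340 μM = 1.34 mM.
C_mix = (C_A·V_A + C_B·V_B)/(V_A + V_B) = (1.45×316 + 1.34×527) / 843.0 = 1.38 mM.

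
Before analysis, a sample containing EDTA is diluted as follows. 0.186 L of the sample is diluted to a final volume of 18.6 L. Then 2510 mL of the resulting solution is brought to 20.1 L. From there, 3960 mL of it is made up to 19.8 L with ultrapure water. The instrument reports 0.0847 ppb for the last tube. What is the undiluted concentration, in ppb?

Overall dilution factor = 100 × 8.008 × 5 = 4004.
Original = 0.0847 ppb × 4004 = 339 ppb.

339 ppb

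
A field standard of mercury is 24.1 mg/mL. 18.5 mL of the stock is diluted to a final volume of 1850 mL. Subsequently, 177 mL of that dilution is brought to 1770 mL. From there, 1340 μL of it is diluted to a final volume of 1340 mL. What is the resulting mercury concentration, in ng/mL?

24.1 ng/mL

Overall dilution factor = 100 × 10 × 1000 = 1.00 × 10⁶.
24.1 mg/mL / 1.00 × 10⁶ = 2.41 × 10⁻⁵ mg/mL = 24.1 ng/mL.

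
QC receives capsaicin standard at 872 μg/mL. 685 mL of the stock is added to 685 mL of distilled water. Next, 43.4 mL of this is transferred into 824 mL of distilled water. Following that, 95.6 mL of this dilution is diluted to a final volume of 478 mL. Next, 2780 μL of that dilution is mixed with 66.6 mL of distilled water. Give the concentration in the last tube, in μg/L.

175 μg/L

Overall dilution factor = 2 × 19.99 × 5 × 24.96 = 4988.
872 μg/mL / 4988 = 0.175 μg/mL = 175 μg/L.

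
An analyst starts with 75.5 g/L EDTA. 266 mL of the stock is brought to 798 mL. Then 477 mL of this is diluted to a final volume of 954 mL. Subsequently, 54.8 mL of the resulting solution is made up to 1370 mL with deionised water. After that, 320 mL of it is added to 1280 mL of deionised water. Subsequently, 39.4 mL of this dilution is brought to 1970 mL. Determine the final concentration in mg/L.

2.01 mg/L

Overall dilution factor = 3 × 2 × 25 × 5 × 50 = 3.75 × 10⁴.
75.5 g/L / 3.75 × 10⁴ = 2.01 × 10⁻³ g/L = 2.01 mg/L.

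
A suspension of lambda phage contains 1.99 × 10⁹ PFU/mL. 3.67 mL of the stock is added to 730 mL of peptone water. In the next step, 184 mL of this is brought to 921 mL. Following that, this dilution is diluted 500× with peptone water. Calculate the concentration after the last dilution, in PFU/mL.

Overall dilution factor = 199.9 × 5.005 × 500 = 5.00 × 10⁵.
1.99 × 10⁹ PFU/mL / 5.00 × 10⁵ = 3980 PFU/mL.

3980 PFU/mL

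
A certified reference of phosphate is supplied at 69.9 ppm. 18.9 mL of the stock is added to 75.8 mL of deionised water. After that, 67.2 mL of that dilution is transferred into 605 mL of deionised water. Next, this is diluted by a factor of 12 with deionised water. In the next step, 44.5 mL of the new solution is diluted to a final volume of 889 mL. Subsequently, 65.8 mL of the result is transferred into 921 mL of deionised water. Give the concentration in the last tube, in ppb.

Overall dilution factor = 5.011 × 10.00 × 12 × 19.98 × 15.00 = 1.80 × 10⁵.
69.9 ppm / 1.80 × 10⁵ = 3.88 × 10⁻⁴ ppm = 0.388 ppb.

0.388 ppb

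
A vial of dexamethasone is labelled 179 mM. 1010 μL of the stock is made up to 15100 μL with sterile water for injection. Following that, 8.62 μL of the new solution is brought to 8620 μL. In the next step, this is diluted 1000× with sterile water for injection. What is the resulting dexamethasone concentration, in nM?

12.0 nM

Overall dilution factor = 14.95 × 1000 × 1000 = 1.50 × 10⁷.
179 mM / 1.50 × 10⁷ = 1.20 × 10⁻⁵ mM = 12.0 nM.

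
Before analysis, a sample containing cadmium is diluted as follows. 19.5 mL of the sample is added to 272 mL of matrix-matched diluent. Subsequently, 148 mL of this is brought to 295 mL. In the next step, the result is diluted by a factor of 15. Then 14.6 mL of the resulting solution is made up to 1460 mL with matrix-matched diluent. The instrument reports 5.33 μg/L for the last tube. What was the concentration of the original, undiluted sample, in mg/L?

Overall dilution factor = 14.95 × 1.993 × 15 × 100 = 4.47 × 10⁴.
Original = 5.33 μg/L × 4.47 × 10⁴ = 2.38 × 10⁵ μg/L = 238 mg/L.

238 mg/L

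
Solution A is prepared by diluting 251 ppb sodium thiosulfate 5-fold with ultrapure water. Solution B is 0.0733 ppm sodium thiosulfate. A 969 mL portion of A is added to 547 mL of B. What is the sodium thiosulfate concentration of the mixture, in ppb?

C_A = 251 ppb / 5 = 50.2 ppb.
C_B = 0.0733 ppm = 73.3 ppb.
C_mix = (C_A·V_A + C_B·V_B)/(V_A + V_B) = (50.2×969 + 73.3×547) / 1516 = 58.5 ppb.

58.5 ppb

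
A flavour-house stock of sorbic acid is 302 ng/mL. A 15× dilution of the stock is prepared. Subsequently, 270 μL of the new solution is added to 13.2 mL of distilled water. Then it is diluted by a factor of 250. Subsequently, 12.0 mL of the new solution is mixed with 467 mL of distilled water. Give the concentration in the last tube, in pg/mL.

Overall dilution factor = 15 × 49.89 × 250 × 39.92 = 7.47 × 10⁶.
302 ng/mL / 7.47 × 10⁶ = 4.04 × 10⁻⁵ ng/mL = 0.0404 pg/mL.

0.0404 pg/mL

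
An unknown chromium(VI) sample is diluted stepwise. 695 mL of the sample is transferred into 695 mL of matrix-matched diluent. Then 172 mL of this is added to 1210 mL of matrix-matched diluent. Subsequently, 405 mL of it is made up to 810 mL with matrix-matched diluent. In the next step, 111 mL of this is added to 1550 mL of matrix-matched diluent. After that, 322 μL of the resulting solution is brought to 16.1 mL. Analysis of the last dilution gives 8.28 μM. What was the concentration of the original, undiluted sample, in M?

0.199 M

Overall dilution factor = 2 × 8.035 × 2 × 14.96 × 50 = 2.40 × 10⁴.
Original = 8.28 μM × 2.40 × 10⁴ = 1.99 × 10⁵ μM = 0.199 M.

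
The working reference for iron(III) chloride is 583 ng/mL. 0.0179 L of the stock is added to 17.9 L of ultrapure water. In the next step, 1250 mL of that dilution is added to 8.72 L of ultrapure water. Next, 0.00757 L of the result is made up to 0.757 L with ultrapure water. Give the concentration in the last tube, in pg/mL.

Overall dilution factor = 1001 × 7.976 × 100 = 7.98 × 10⁵.
583 ng/mL / 7.98 × 10⁵ = 7.30 × 10⁻⁴ ng/mL = 0.730 pg/mL.

0.730 pg/mL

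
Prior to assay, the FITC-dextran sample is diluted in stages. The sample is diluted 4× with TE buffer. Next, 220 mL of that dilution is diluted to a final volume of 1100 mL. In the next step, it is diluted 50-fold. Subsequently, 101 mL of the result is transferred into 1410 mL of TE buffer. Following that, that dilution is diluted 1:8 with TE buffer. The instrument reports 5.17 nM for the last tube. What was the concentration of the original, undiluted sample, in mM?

Overall dilution factor = 4 × 5 × 50 × 14.96 × 8 = 1.20 × 10⁵.
Original = 5.17 nM × 1.20 × 10⁵ = 6.19 × 10⁵ nM = 0.619 mM.

0.619 mM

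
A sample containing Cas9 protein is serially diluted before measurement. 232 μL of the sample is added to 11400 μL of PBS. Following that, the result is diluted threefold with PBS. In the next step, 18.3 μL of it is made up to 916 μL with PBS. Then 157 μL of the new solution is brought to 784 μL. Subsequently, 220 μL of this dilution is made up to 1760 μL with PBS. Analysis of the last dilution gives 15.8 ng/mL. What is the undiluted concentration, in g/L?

Overall dilution factor = 50.14 × 3 × 50.05 × 4.994 × 8 = 3.01 × 10⁵.
Original = 15.8 ng/mL × 3.01 × 10⁵ = 4.75 × 10⁶ ng/mL = 4.75 g/L.

4.75 g/L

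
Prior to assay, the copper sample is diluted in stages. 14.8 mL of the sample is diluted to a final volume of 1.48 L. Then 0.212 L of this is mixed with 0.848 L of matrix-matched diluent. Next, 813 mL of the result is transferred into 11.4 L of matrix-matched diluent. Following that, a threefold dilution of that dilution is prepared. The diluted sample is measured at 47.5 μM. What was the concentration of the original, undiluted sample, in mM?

1070 mM

Overall dilution factor = 100 × 5 × 15.02 × 3 = 2.25 × 10⁴.
Original = 47.5 μM × 2.25 × 10⁴ = 1.07 × 10⁶ μM = 1070 mM.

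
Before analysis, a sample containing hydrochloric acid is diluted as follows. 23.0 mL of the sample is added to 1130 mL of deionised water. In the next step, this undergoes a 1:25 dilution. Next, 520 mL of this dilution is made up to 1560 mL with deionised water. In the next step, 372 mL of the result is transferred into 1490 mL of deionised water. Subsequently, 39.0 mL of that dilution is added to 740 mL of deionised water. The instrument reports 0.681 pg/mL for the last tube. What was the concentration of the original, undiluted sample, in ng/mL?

256 ng/mL

Overall dilution factor = 50.13 × 25 × 3 × 5.005 × 19.97 = 3.76 × 10⁵.
Original = 0.681 pg/mL × 3.76 × 10⁵ = 2.56 × 10⁵ pg/mL = 256 ng/mL.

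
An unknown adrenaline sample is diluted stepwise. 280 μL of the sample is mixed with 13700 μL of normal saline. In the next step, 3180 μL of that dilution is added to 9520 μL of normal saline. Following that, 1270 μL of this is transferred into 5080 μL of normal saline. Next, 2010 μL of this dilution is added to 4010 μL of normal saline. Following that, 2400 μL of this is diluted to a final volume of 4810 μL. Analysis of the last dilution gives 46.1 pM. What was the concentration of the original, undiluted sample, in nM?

Overall dilution factor = 49.93 × 3.994 × 5 × 2.995 × 2.004 = 5985.
Original = 46.1 pM × 5985 = 2.76 × 10⁵ pM = 276 nM.

276 nM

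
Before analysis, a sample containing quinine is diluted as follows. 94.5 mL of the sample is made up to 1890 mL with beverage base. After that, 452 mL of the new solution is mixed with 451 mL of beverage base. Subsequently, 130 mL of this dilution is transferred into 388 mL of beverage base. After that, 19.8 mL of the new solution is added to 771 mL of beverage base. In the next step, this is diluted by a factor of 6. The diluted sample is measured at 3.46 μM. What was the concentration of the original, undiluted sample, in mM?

132 mM

Overall dilution factor = 20 × 1.998 × 3.985 × 39.94 × 6 = 3.82 × 10⁴.
Original = 3.46 μM × 3.82 × 10⁴ = 1.32 × 10⁵ μM = 132 mM.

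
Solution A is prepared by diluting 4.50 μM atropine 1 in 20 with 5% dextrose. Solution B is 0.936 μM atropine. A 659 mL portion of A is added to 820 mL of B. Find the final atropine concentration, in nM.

C_A = 4.50 μM / 20 = 0.225 μM.
C_mix = (C_A·V_A + C_B·V_B)/(V_A + V_B) = (0.225×659 + 0.936×820) / 1479 = 0.619 μM = 619 nM.

619 nM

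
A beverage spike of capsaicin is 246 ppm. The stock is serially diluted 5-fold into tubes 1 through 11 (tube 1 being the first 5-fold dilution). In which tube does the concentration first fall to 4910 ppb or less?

Tube n has concentration 246 ppm / 5ⁿ.
Need 5ⁿ ≥ 246 ppm / 4910 ppb = 50.1, so n ≥ 2.43.
First such tube: n = 3.

tube 3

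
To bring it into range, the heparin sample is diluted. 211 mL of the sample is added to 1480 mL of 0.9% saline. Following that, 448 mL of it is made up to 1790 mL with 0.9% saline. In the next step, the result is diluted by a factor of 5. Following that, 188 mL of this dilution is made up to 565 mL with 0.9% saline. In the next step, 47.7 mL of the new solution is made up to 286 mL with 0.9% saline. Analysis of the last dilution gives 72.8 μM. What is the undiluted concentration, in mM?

210 mM

Overall dilution factor = 8.014 × 3.996 × 5 × 3.005 × 5.996 = 2885.
Original = 72.8 μM × 2885 = 2.10 × 10⁵ μM = 210 mM.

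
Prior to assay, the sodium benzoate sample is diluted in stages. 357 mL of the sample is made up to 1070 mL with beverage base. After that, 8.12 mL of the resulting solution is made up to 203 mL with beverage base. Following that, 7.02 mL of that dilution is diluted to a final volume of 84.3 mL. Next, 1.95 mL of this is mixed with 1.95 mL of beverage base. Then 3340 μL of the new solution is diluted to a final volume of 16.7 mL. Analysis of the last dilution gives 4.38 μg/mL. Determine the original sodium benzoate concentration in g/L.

Overall dilution factor = 2.997 × 25 × 12.01 × 2 × 5 = 8998.
Original = 4.38 μg/mL × 8998 = 3.94 × 10⁴ μg/mL = 39.4 g/L.

39.4 g/L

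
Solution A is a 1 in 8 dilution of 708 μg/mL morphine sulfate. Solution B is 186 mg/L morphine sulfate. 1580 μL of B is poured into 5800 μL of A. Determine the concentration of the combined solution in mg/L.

109 mg/L

C_A = 708 μg/mL / 8 = 88.5 μg/mL.
C_B = 186 mg/L = 186 μg/mL.
C_mix = (C_A·V_A + C_B·V_B)/(V_A + V_B) = (88.5×5800 + 186×1580) / 7380 = 109 μg/mL = 109 mg/L.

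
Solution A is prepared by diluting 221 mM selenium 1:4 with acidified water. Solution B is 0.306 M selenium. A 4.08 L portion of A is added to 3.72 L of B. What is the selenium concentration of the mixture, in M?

C_A = 221 mM / 4 = 55.2 mM.
C_B = 0.306 M = 306 mM.
C_mix = (C_A·V_A + C_B·V_B)/(V_A + V_B) = (55.2×4.08 + 306×3.72) / 7.800 = 175 mM = 0.175 M.

0.175 M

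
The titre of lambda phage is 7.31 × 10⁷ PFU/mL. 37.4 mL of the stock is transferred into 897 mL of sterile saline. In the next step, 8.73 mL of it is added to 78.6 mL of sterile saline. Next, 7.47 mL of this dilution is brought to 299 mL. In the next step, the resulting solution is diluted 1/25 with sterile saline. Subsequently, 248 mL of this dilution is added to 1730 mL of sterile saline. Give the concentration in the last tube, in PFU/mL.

36.6 PFU/mL

Overall dilution factor = 24.98 × 10.00 × 40.03 × 25 × 7.976 = 1.99 × 10⁶.
7.31 × 10⁷ PFU/mL / 1.99 × 10⁶ = 36.6 PFU/mL.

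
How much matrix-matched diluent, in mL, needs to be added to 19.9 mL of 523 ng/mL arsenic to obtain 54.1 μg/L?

172 mL

54.1 μg/L = 54.1 ng/mL.
V₂ = C₁V₁/C₂ = 523 × 19.9 / 54.1 = 192 mL.
Diluent to add = V₂ − V₁ = 192 − 19.9 = 172 mL.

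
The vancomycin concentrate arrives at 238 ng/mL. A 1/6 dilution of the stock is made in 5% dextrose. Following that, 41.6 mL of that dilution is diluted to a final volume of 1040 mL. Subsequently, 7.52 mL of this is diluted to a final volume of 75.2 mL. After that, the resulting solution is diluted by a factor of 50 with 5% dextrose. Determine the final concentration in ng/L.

3.17 ng/L

Overall dilution factor = 6 × 25 × 10 × 50 = 7.50 × 10⁴.
238 ng/mL / 7.50 × 10⁴ = 3.17 × 10⁻³ ng/mL = 3.17 ng/L.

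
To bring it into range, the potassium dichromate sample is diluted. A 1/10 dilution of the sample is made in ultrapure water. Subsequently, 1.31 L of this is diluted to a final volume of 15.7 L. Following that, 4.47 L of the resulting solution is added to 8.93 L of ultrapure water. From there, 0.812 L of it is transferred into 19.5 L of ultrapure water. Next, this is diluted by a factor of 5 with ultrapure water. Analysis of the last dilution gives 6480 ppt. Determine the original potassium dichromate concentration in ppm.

Overall dilution factor = 10 × 11.98 × 2.998 × 25.01 × 5 = 4.49 × 10⁴.
Original = 6480 ppt × 4.49 × 10⁴ = 2.91 × 10⁸ ppt = 291 ppm.

291 ppm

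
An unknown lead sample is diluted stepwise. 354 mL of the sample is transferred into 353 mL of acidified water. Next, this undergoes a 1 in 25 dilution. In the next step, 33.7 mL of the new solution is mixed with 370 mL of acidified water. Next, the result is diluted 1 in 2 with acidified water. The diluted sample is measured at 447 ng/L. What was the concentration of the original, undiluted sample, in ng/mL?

Overall dilution factor = 1.997 × 25 × 11.98 × 2 = 1196.
Original = 447 ng/L × 1196 = 5.35 × 10⁵ ng/L = 535 ng/mL.

535 ng/mL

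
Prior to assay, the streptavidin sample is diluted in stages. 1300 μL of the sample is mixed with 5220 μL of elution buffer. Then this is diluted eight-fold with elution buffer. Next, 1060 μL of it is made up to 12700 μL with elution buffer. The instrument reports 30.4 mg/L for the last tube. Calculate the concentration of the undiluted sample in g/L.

14.6 g/L

Overall dilution factor = 5.015 × 8 × 11.98 = 481.
Original = 30.4 mg/L × 481 = 1.46 × 10⁴ mg/L = 14.6 g/L.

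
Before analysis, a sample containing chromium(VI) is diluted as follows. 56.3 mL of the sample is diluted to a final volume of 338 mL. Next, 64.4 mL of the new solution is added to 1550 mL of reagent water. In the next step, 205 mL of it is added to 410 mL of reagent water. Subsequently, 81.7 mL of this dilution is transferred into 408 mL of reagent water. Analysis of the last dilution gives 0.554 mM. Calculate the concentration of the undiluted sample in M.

1.50 M

Overall dilution factor = 6.004 × 25.07 × 3 × 5.994 = 2706.
Original = 0.554 mM × 2706 = 1499 mM = 1.50 M.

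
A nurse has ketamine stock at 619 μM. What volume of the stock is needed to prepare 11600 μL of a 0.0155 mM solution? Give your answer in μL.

0.0155 mM = 15.5 μM.
V₁ = C₂V₂/C₁ = 15.5 × 11600 / 619 = 290 μL.

290 μL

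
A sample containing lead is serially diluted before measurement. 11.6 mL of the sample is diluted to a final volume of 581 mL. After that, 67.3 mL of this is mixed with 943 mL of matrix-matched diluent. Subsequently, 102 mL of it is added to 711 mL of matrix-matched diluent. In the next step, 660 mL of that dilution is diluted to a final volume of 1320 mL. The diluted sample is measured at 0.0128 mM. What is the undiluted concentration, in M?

Overall dilution factor = 50.09 × 15.01 × 7.971 × 2 = 1.20 × 10⁴.
Original = 0.0128 mM × 1.20 × 10⁴ = 153 mM = 0.153 M.

0.153 M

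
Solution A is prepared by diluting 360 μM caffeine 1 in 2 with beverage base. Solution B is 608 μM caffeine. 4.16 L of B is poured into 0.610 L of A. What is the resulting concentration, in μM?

553 μM

C_A = 360 μM / 2 = 180 μM.
C_mix = (C_A·V_A + C_B·V_B)/(V_A + V_B) = (180×0.610 + 608×4.16) / 4.770 = 553 μM.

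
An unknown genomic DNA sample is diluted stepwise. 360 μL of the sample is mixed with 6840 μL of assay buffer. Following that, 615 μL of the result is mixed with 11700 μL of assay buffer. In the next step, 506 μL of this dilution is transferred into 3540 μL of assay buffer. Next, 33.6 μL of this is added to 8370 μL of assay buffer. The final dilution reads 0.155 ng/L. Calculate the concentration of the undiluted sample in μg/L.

Overall dilution factor = 20 × 20.02 × 7.996 × 250.1 = 8.01 × 10⁵.
Original = 0.155 ng/L × 8.01 × 10⁵ = 1.24 × 10⁵ ng/L = 124 μg/L.

124 μg/L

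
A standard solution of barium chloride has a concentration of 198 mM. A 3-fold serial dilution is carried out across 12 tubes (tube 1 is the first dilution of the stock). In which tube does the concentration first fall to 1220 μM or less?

Tube n has concentration 198 mM / 3ⁿ.
Need 3ⁿ ≥ 198 mM / 1220 μM = 162, so n ≥ 4.63.
First such tube: n = 5.

tube 5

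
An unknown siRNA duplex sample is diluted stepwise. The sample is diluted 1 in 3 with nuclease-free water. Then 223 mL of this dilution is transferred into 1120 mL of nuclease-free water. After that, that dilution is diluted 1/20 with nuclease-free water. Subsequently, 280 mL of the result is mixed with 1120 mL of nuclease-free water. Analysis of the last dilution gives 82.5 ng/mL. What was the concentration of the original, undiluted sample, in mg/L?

Overall dilution factor = 3 × 6.022 × 20 × 5 = 1807.
Original = 82.5 ng/mL × 1807 = 1.49 × 10⁵ ng/mL = 149 mg/L.

149 mg/L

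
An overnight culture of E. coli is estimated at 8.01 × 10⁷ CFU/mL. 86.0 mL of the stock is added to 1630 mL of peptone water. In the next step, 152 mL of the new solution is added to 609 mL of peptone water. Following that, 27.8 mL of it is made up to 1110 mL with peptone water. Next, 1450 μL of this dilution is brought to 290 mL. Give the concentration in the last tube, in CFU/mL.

100 CFU/mL

Overall dilution factor = 19.95 × 5.007 × 39.93 × 200 = 7.98 × 10⁵.
8.01 × 10⁷ CFU/mL / 7.98 × 10⁵ = 100 CFU/mL.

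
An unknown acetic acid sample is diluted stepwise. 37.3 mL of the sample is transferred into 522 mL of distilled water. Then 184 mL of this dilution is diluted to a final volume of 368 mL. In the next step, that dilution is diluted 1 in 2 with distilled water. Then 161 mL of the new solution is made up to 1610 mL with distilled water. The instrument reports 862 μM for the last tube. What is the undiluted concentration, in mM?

Overall dilution factor = 14.99 × 2 × 2 × 10 = 600.
Original = 862 μM × 600 = 5.17 × 10⁵ μM = 517 mM.

517 mM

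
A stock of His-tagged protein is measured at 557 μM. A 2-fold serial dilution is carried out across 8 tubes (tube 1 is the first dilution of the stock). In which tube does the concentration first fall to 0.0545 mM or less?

Tube n has concentration 557 μM / 2ⁿ.
Need 2ⁿ ≥ 557 μM / 0.0545 mM = 10.2, so n ≥ 3.35.
First such tube: n = 4.

tube 4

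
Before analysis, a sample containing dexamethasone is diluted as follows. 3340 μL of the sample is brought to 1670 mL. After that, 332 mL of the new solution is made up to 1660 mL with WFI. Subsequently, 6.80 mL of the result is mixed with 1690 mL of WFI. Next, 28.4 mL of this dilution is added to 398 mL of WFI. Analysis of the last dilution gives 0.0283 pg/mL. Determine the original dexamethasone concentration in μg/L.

265 μg/L

Overall dilution factor = 500 × 5 × 249.5 × 15.01 = 9.37 × 10⁶.
Original = 0.0283 pg/mL × 9.37 × 10⁶ = 2.65 × 10⁵ pg/mL = 265 μg/L.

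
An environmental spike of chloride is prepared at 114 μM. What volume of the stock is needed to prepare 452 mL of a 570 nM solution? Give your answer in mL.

2.26 mL

570 nM = 0.570 μM.
V₁ = C₂V₂/C₁ = 0.570 × 452 / 114 = 2.26 mL.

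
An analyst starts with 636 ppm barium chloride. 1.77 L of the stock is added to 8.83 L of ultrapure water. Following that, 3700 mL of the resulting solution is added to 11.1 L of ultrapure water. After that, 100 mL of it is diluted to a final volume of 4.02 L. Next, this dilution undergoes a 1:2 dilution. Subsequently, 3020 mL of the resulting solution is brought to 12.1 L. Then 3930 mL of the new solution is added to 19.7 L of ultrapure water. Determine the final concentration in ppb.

Overall dilution factor = 5.989 × 4 × 40.20 × 2 × 4.007 × 6.013 = 4.64 × 10⁴.
636 ppm / 4.64 × 10⁴ = 0.0137 ppm = 13.7 ppb.

13.7 ppb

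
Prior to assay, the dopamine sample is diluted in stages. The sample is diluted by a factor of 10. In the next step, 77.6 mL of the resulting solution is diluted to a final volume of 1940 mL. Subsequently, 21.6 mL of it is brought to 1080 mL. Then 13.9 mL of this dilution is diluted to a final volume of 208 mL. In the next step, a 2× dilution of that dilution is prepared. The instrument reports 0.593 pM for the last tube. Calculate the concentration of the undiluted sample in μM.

Overall dilution factor = 10 × 25 × 50 × 14.96 × 2 = 3.74 × 10⁵.
Original = 0.593 pM × 3.74 × 10⁵ = 2.22 × 10⁵ pM = 0.222 μM.

0.222 μM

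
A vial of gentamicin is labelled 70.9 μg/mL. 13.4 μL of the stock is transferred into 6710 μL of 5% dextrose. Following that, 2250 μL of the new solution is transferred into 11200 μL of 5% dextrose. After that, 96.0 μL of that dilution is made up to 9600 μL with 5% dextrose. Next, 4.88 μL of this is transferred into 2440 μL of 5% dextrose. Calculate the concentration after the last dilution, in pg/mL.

0.472 pg/mL

Overall dilution factor = 501.7 × 5.978 × 100 × 501 = 1.50 × 10⁸.
70.9 μg/mL / 1.50 × 10⁸ = 4.72 × 10⁻⁷ μg/mL = 0.472 pg/mL.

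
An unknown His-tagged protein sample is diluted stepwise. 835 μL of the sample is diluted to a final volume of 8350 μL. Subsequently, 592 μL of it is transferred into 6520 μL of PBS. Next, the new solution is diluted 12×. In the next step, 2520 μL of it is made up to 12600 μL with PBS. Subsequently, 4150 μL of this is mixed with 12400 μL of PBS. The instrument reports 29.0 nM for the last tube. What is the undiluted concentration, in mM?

0.834 mM

Overall dilution factor = 10 × 12.01 × 12 × 5 × 3.988 = 2.87 × 10⁴.
Original = 29.0 nM × 2.87 × 10⁴ = 8.34 × 10⁵ nM = 0.834 mM.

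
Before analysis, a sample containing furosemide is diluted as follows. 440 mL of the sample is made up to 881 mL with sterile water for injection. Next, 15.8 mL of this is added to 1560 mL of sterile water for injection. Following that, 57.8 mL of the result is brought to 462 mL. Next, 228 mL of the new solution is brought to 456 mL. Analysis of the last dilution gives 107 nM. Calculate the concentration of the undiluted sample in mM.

0.342 mM

Overall dilution factor = 2.002 × 99.73 × 7.993 × 2 = 3192.
Original = 107 nM × 3192 = 3.42 × 10⁵ nM = 0.342 mM.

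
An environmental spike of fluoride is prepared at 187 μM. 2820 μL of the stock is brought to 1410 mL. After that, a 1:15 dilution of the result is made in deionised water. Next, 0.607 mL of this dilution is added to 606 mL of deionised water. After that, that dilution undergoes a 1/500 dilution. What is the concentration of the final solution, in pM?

Overall dilution factor = 500 × 15 × 999.4 × 500 = 3.75 × 10⁹.
187 μM / 3.75 × 10⁹ = 4.99 × 10⁻⁸ μM = 0.0499 pM.

0.0499 pM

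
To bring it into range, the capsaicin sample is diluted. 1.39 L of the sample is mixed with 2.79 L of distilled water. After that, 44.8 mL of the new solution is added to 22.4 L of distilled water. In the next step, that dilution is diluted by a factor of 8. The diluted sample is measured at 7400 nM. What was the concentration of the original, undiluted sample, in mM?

Overall dilution factor = 3.007 × 501 × 8 = 1.21 × 10⁴.
Original = 7400 nM × 1.21 × 10⁴ = 8.92 × 10⁷ nM = 89.2 mM.

89.2 mM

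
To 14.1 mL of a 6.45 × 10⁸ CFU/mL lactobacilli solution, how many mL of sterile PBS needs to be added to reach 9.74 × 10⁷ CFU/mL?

79.3 mL

V₂ = C₁V₁/C₂ = 6.45 × 10⁸ × 14.1 / 9.74 × 10⁷ = 93.4 mL.
Diluent to add = V₂ − V₁ = 93.4 − 14.1 = 79.3 mL.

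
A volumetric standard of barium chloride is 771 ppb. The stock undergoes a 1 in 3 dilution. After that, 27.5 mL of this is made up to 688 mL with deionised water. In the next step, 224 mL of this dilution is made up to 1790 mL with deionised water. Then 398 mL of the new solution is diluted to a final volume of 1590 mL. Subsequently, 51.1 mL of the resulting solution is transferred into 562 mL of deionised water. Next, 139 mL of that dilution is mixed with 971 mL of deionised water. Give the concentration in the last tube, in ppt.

3.36 ppt

Overall dilution factor = 3 × 25.02 × 7.991 × 3.995 × 12.00 × 7.986 = 2.30 × 10⁵.
771 ppb / 2.30 × 10⁵ = 3.36 × 10⁻³ ppb = 3.36 ppt.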